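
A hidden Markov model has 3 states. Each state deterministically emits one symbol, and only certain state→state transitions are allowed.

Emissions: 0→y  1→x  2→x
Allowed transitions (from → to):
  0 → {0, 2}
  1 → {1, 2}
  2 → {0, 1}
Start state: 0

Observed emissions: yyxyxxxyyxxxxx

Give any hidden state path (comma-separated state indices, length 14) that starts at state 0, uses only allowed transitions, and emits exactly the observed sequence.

0,0,2,0,2,1,2,0,0,2,1,1,1,2

  [0] y  {0}  => 0  start
  [1] y  {0}  => 0  0->0 ok
  [2] x  {1,2}  => 2  0->2 ok
  [3] y  {0}  => 0  2->0 ok
  [4] x  {1,2}  => 2  0->2 ok
  [5] x  {1,2}  => 1  2->1 ok
  [6] x  {1,2}  => 2  1->2 ok
  [7] y  {0}  => 0  2->0 ok
  [8] y  {0}  => 0  0->0 ok
  [9] x  {1,2}  => 2  0->2 ok
  [10] x  {1,2}  => 1  2->1 ok
  [11] x  {1,2}  => 1  1->1 ok
  [12] x  {1,2}  => 1  1->1 ok
  [13] x  {1,2}  => 2  1->2 ok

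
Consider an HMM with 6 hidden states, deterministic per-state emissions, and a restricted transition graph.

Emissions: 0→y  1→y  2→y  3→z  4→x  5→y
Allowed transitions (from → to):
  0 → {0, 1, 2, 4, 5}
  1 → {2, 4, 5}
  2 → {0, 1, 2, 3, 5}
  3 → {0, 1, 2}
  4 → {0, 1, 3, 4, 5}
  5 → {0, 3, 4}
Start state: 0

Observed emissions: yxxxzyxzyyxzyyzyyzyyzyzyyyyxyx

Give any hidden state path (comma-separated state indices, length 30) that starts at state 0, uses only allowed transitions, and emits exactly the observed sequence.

0,4,4,4,3,1,4,3,1,5,4,3,1,5,3,0,2,3,2,2,3,2,3,0,0,0,0,4,5,4

  pos 0: y in {0,1,2,5}, choose 0; start
  pos 1: x in {4}, choose 4; 0->4 ok
  pos 2: x in {4}, choose 4; 4->4 ok
  pos 3: x in {4}, choose 4; 4->4 ok
  pos 4: z in {3}, choose 3; 4->3 ok
  pos 5: y in {0,1,2,5}, choose 1; 3->1 ok
  pos 6: x in {4}, choose 4; 1->4 ok
  pos 7: z in {3}, choose 3; 4->3 ok
  pos 8: y in {0,1,2,5}, choose 1; 3->1 ok
  pos 9: y in {0,1,2,5}, choose 5; 1->5 ok
  pos 10: x in {4}, choose 4; 5->4 ok
  pos 11: z in {3}, choose 3; 4->3 ok
  pos 12: y in {0,1,2,5}, choose 1; 3->1 ok
  pos 13: y in {0,1,2,5}, choose 5; 1->5 ok
  pos 14: z in {3}, choose 3; 5->3 ok
  pos 15: y in {0,1,2,5}, choose 0; 3->0 ok
  pos 16: y in {0,1,2,5}, choose 2; 0->2 ok
  pos 17: z in {3}, choose 3; 2->3 ok
  pos 18: y in {0,1,2,5}, choose 2; 3->2 ok
  pos 19: y in {0,1,2,5}, choose 2; 2->2 ok
  pos 20: z in {3}, choose 3; 2->3 ok
  pos 21: y in {0,1,2,5}, choose 2; 3->2 ok
  pos 22: z in {3}, choose 3; 2->3 ok
  pos 23: y in {0,1,2,5}, choose 0; 3->0 ok
  pos 24: y in {0,1,2,5}, choose 0; 0->0 ok
  pos 25: y in {0,1,2,5}, choose 0; 0->0 ok
  pos 26: y in {0,1,2,5}, choose 0; 0->0 ok
  pos 27: x in {4}, choose 4; 0->4 ok
  pos 28: y in {0,1,2,5}, choose 5; 4->5 ok
  pos 29: x in {4}, choose 4; 5->4 ok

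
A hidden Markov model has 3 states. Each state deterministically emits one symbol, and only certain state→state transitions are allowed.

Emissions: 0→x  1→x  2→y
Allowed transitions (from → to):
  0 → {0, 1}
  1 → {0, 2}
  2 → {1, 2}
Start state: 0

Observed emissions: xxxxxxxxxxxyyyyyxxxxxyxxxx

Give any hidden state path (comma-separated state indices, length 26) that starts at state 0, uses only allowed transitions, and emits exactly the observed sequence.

0,1,0,1,0,0,0,1,0,0,1,2,2,2,2,2,1,0,0,0,1,2,1,0,0,0

  t0 'x' -> {0,1}, take 0 (start)
  t1 'x' -> {0,1}, take 1 (0->1 ok)
  t2 'x' -> {0,1}, take 0 (1->0 ok)
  t3 'x' -> {0,1}, take 1 (0->1 ok)
  t4 'x' -> {0,1}, take 0 (1->0 ok)
  t5 'x' -> {0,1}, take 0 (0->0 ok)
  t6 'x' -> {0,1}, take 0 (0->0 ok)
  t7 'x' -> {0,1}, take 1 (0->1 ok)
  t8 'x' -> {0,1}, take 0 (1->0 ok)
  t9 'x' -> {0,1}, take 0 (0->0 ok)
  t10 'x' -> {0,1}, take 1 (0->1 ok)
  t11 'y' -> {2}, take 2 (1->2 ok)
  t12 'y' -> {2}, take 2 (2->2 ok)
  t13 'y' -> {2}, take 2 (2->2 ok)
  t14 'y' -> {2}, take 2 (2->2 ok)
  t15 'y' -> {2}, take 2 (2->2 ok)
  t16 'x' -> {0,1}, take 1 (2->1 ok)
  t17 'x' -> {0,1}, take 0 (1->0 ok)
  t18 'x' -> {0,1}, take 0 (0->0 ok)
  t19 'x' -> {0,1}, take 0 (0->0 ok)
  t20 'x' -> {0,1}, take 1 (0->1 ok)
  t21 'y' -> {2}, take 2 (1->2 ok)
  t22 'x' -> {0,1}, take 1 (2->1 ok)
  t23 'x' -> {0,1}, take 0 (1->0 ok)
  t24 'x' -> {0,1}, take 0 (0->0 ok)
  t25 'x' -> {0,1}, take 0 (0->0 ok)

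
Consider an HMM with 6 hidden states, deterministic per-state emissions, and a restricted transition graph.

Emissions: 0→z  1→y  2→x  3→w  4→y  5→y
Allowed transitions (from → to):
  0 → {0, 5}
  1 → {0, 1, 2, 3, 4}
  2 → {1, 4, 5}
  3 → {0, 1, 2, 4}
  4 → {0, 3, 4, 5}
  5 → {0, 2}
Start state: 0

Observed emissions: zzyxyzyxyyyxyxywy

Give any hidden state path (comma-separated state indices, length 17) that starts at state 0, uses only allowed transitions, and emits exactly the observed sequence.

0,0,5,2,5,0,5,2,1,1,1,2,5,2,4,3,1

  pos 0: z in {0}, choose 0; start
  pos 1: z in {0}, choose 0; 0->0 ok
  pos 2: y in {1,4,5}, choose 5; 0->5 ok
  pos 3: x in {2}, choose 2; 5->2 ok
  pos 4: y in {1,4,5}, choose 5; 2->5 ok
  pos 5: z in {0}, choose 0; 5->0 ok
  pos 6: y in {1,4,5}, choose 5; 0->5 ok
  pos 7: x in {2}, choose 2; 5->2 ok
  pos 8: y in {1,4,5}, choose 1; 2->1 ok
  pos 9: y in {1,4,5}, choose 1; 1->1 ok
  pos 10: y in {1,4,5}, choose 1; 1->1 ok
  pos 11: x in {2}, choose 2; 1->2 ok
  pos 12: y in {1,4,5}, choose 5; 2->5 ok
  pos 13: x in {2}, choose 2; 5->2 ok
  pos 14: y in {1,4,5}, choose 4; 2->4 ok
  pos 15: w in {3}, choose 3; 4->3 ok
  pos 16: y in {1,4,5}, choose 1; 3->1 ok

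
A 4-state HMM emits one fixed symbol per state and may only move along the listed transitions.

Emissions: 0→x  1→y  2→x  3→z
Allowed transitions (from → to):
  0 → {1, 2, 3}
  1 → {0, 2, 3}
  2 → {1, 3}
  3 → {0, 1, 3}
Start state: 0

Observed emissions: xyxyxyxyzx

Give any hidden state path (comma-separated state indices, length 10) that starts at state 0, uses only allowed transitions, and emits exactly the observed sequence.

  t0 'x' -> {0,2}, take 0 (start)
  t1 'y' -> {1}, take 1 (0->1 ok)
  t2 'x' -> {0,2}, take 0 (1->0 ok)
  t3 'y' -> {1}, take 1 (0->1 ok)
  t4 'x' -> {0,2}, take 2 (1->2 ok)
  t5 'y' -> {1}, take 1 (2->1 ok)
  t6 'x' -> {0,2}, take 2 (1->2 ok)
  t7 'y' -> {1}, take 1 (2->1 ok)
  t8 'z' -> {3}, take 3 (1->3 ok)
  t9 'x' -> {0,2}, take 0 (3->0 ok)

0,1,0,1,2,1,2,1,3,0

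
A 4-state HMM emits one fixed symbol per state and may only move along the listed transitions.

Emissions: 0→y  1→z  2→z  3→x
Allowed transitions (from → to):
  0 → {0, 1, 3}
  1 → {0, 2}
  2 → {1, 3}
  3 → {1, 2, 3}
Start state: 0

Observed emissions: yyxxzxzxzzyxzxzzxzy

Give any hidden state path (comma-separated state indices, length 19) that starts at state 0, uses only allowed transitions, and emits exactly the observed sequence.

0,0,3,3,2,3,2,3,2,1,0,3,2,3,1,2,3,1,0

  t0 'y' -> {0}, take 0 (start)
  t1 'y' -> {0}, take 0 (0->0 ok)
  t2 'x' -> {3}, take 3 (0->3 ok)
  t3 'x' -> {3}, take 3 (3->3 ok)
  t4 'z' -> {1,2}, take 2 (3->2 ok)
  t5 'x' -> {3}, take 3 (2->3 ok)
  t6 'z' -> {1,2}, take 2 (3->2 ok)
  t7 'x' -> {3}, take 3 (2->3 ok)
  t8 'z' -> {1,2}, take 2 (3->2 ok)
  t9 'z' -> {1,2}, take 1 (2->1 ok)
  t10 'y' -> {0}, take 0 (1->0 ok)
  t11 'x' -> {3}, take 3 (0->3 ok)
  t12 'z' -> {1,2}, take 2 (3->2 ok)
  t13 'x' -> {3}, take 3 (2->3 ok)
  t14 'z' -> {1,2}, take 1 (3->1 ok)
  t15 'z' -> {1,2}, take 2 (1->2 ok)
  t16 'x' -> {3}, take 3 (2->3 ok)
  t17 'z' -> {1,2}, take 1 (3->1 ok)
  t18 'y' -> {0}, take 0 (1->0 ok)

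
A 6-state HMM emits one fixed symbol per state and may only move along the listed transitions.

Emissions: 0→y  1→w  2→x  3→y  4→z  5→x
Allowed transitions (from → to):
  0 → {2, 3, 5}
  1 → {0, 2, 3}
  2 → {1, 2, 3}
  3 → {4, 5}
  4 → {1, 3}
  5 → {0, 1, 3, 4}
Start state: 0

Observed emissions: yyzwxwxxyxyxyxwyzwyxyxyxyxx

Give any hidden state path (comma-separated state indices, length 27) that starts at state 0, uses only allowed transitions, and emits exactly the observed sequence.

0,3,4,1,2,1,2,2,3,5,3,5,3,5,1,3,4,1,0,2,3,5,0,5,0,2,2

  t0 'y' -> {0,3}, take 0 (start)
  t1 'y' -> {0,3}, take 3 (0->3 ok)
  t2 'z' -> {4}, take 4 (3->4 ok)
  t3 'w' -> {1}, take 1 (4->1 ok)
  t4 'x' -> {2,5}, take 2 (1->2 ok)
  t5 'w' -> {1}, take 1 (2->1 ok)
  t6 'x' -> {2,5}, take 2 (1->2 ok)
  t7 'x' -> {2,5}, take 2 (2->2 ok)
  t8 'y' -> {0,3}, take 3 (2->3 ok)
  t9 'x' -> {2,5}, take 5 (3->5 ok)
  t10 'y' -> {0,3}, take 3 (5->3 ok)
  t11 'x' -> {2,5}, take 5 (3->5 ok)
  t12 'y' -> {0,3}, take 3 (5->3 ok)
  t13 'x' -> {2,5}, take 5 (3->5 ok)
  t14 'w' -> {1}, take 1 (5->1 ok)
  t15 'y' -> {0,3}, take 3 (1->3 ok)
  t16 'z' -> {4}, take 4 (3->4 ok)
  t17 'w' -> {1}, take 1 (4->1 ok)
  t18 'y' -> {0,3}, take 0 (1->0 ok)
  t19 'x' -> {2,5}, take 2 (0->2 ok)
  t20 'y' -> {0,3}, take 3 (2->3 ok)
  t21 'x' -> {2,5}, take 5 (3->5 ok)
  t22 'y' -> {0,3}, take 0 (5->0 ok)
  t23 'x' -> {2,5}, take 5 (0->5 ok)
  t24 'y' -> {0,3}, take 0 (5->0 ok)
  t25 'x' -> {2,5}, take 2 (0->2 ok)
  t26 'x' -> {2,5}, take 2 (2->2 ok)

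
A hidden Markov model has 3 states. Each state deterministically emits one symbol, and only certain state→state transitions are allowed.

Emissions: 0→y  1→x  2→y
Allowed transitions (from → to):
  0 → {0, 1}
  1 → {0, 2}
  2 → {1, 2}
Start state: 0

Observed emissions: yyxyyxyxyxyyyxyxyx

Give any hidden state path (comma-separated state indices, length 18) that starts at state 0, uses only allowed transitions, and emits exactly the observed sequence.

0,0,1,0,0,1,0,1,2,1,0,0,0,1,2,1,0,1

  pos 0: y in {0,2}, choose 0; start
  pos 1: y in {0,2}, choose 0; 0->0 ok
  pos 2: x in {1}, choose 1; 0->1 ok
  pos 3: y in {0,2}, choose 0; 1->0 ok
  pos 4: y in {0,2}, choose 0; 0->0 ok
  pos 5: x in {1}, choose 1; 0->1 ok
  pos 6: y in {0,2}, choose 0; 1->0 ok
  pos 7: x in {1}, choose 1; 0->1 ok
  pos 8: y in {0,2}, choose 2; 1->2 ok
  pos 9: x in {1}, choose 1; 2->1 ok
  pos 10: y in {0,2}, choose 0; 1->0 ok
  pos 11: y in {0,2}, choose 0; 0->0 ok
  pos 12: y in {0,2}, choose 0; 0->0 ok
  pos 13: x in {1}, choose 1; 0->1 ok
  pos 14: y in {0,2}, choose 2; 1->2 ok
  pos 15: x in {1}, choose 1; 2->1 ok
  pos 16: y in {0,2}, choose 0; 1->0 ok
  pos 17: x in {1}, choose 1; 0->1 ok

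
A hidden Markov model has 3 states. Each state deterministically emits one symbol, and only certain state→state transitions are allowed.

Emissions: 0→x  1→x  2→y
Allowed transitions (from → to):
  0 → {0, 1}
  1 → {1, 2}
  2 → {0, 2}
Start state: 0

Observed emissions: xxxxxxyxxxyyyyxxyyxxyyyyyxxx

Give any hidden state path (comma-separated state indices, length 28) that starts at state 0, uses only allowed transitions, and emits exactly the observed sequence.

0,0,0,1,1,1,2,0,0,1,2,2,2,2,0,1,2,2,0,1,2,2,2,2,2,0,0,1

  0: obs=x cand={0,1} pick 0 [start]
  1: obs=x cand={0,1} pick 0 [0->0 ok]
  2: obs=x cand={0,1} pick 0 [0->0 ok]
  3: obs=x cand={0,1} pick 1 [0->1 ok]
  4: obs=x cand={0,1} pick 1 [1->1 ok]
  5: obs=x cand={0,1} pick 1 [1->1 ok]
  6: obs=y cand={2} pick 2 [1->2 ok]
  7: obs=x cand={0,1} pick 0 [2->0 ok]
  8: obs=x cand={0,1} pick 0 [0->0 ok]
  9: obs=x cand={0,1} pick 1 [0->1 ok]
  10: obs=y cand={2} pick 2 [1->2 ok]
  11: obs=y cand={2} pick 2 [2->2 ok]
  12: obs=y cand={2} pick 2 [2->2 ok]
  13: obs=y cand={2} pick 2 [2->2 ok]
  14: obs=x cand={0,1} pick 0 [2->0 ok]
  15: obs=x cand={0,1} pick 1 [0->1 ok]
  16: obs=y cand={2} pick 2 [1->2 ok]
  17: obs=y cand={2} pick 2 [2->2 ok]
  18: obs=x cand={0,1} pick 0 [2->0 ok]
  19: obs=x cand={0,1} pick 1 [0->1 ok]
  20: obs=y cand={2} pick 2 [1->2 ok]
  21: obs=y cand={2} pick 2 [2->2 ok]
  22: obs=y cand={2} pick 2 [2->2 ok]
  23: obs=y cand={2} pick 2 [2->2 ok]
  24: obs=y cand={2} pick 2 [2->2 ok]
  25: obs=x cand={0,1} pick 0 [2->0 ok]
  26: obs=x cand={0,1} pick 0 [0->0 ok]
  27: obs=x cand={0,1} pick 1 [0->1 ok]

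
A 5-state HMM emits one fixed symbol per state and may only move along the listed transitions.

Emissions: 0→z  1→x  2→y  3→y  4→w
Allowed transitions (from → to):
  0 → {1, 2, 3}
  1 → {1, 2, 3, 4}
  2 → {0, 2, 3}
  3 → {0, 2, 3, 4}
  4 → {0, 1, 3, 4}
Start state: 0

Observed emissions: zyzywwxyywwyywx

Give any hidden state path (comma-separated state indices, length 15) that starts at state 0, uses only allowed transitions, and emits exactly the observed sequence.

0,2,0,3,4,4,1,2,3,4,4,3,3,4,1

  t0 'z' -> {0}, take 0 (start)
  t1 'y' -> {2,3}, take 2 (0->2 ok)
  t2 'z' -> {0}, take 0 (2->0 ok)
  t3 'y' -> {2,3}, take 3 (0->3 ok)
  t4 'w' -> {4}, take 4 (3->4 ok)
  t5 'w' -> {4}, take 4 (4->4 ok)
  t6 'x' -> {1}, take 1 (4->1 ok)
  t7 'y' -> {2,3}, take 2 (1->2 ok)
  t8 'y' -> {2,3}, take 3 (2->3 ok)
  t9 'w' -> {4}, take 4 (3->4 ok)
  t10 'w' -> {4}, take 4 (4->4 ok)
  t11 'y' -> {2,3}, take 3 (4->3 ok)
  t12 'y' -> {2,3}, take 3 (3->3 ok)
  t13 'w' -> {4}, take 4 (3->4 ok)
  t14 'x' -> {1}, take 1 (4->1 ok)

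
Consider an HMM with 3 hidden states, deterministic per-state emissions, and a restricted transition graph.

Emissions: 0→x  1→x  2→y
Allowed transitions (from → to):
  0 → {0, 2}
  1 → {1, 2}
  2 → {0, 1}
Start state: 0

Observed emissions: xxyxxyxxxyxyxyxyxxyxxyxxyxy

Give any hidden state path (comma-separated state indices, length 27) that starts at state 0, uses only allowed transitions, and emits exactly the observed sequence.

0,0,2,1,1,2,0,0,0,2,1,2,1,2,1,2,0,0,2,0,0,2,0,0,2,0,2

  pos 0: x in {0,1}, choose 0; start
  pos 1: x in {0,1}, choose 0; 0->0 ok
  pos 2: y in {2}, choose 2; 0->2 ok
  pos 3: x in {0,1}, choose 1; 2->1 ok
  pos 4: x in {0,1}, choose 1; 1->1 ok
  pos 5: y in {2}, choose 2; 1->2 ok
  pos 6: x in {0,1}, choose 0; 2->0 ok
  pos 7: x in {0,1}, choose 0; 0->0 ok
  pos 8: x in {0,1}, choose 0; 0->0 ok
  pos 9: y in {2}, choose 2; 0->2 ok
  pos 10: x in {0,1}, choose 1; 2->1 ok
  pos 11: y in {2}, choose 2; 1->2 ok
  pos 12: x in {0,1}, choose 1; 2->1 ok
  pos 13: y in {2}, choose 2; 1->2 ok
  pos 14: x in {0,1}, choose 1; 2->1 ok
  pos 15: y in {2}, choose 2; 1->2 ok
  pos 16: x in {0,1}, choose 0; 2->0 ok
  pos 17: x in {0,1}, choose 0; 0->0 ok
  pos 18: y in {2}, choose 2; 0->2 ok
  pos 19: x in {0,1}, choose 0; 2->0 ok
  pos 20: x in {0,1}, choose 0; 0->0 ok
  pos 21: y in {2}, choose 2; 0->2 ok
  pos 22: x in {0,1}, choose 0; 2->0 ok
  pos 23: x in {0,1}, choose 0; 0->0 ok
  pos 24: y in {2}, choose 2; 0->2 ok
  pos 25: x in {0,1}, choose 0; 2->0 ok
  pos 26: y in {2}, choose 2; 0->2 ok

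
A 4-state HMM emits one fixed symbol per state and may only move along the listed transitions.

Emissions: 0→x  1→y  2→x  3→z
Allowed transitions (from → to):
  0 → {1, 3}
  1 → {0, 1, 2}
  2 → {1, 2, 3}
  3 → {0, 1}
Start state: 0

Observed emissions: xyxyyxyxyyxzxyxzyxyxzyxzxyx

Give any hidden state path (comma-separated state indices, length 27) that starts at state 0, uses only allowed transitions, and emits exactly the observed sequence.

0,1,2,1,1,0,1,2,1,1,0,3,0,1,0,3,1,2,1,2,3,1,2,3,0,1,2

  t0 'x' -> {0,2}, take 0 (start)
  t1 'y' -> {1}, take 1 (0->1 ok)
  t2 'x' -> {0,2}, take 2 (1->2 ok)
  t3 'y' -> {1}, take 1 (2->1 ok)
  t4 'y' -> {1}, take 1 (1->1 ok)
  t5 'x' -> {0,2}, take 0 (1->0 ok)
  t6 'y' -> {1}, take 1 (0->1 ok)
  t7 'x' -> {0,2}, take 2 (1->2 ok)
  t8 'y' -> {1}, take 1 (2->1 ok)
  t9 'y' -> {1}, take 1 (1->1 ok)
  t10 'x' -> {0,2}, take 0 (1->0 ok)
  t11 'z' -> {3}, take 3 (0->3 ok)
  t12 'x' -> {0,2}, take 0 (3->0 ok)
  t13 'y' -> {1}, take 1 (0->1 ok)
  t14 'x' -> {0,2}, take 0 (1->0 ok)
  t15 'z' -> {3}, take 3 (0->3 ok)
  t16 'y' -> {1}, take 1 (3->1 ok)
  t17 'x' -> {0,2}, take 2 (1->2 ok)
  t18 'y' -> {1}, take 1 (2->1 ok)
  t19 'x' -> {0,2}, take 2 (1->2 ok)
  t20 'z' -> {3}, take 3 (2->3 ok)
  t21 'y' -> {1}, take 1 (3->1 ok)
  t22 'x' -> {0,2}, take 2 (1->2 ok)
  t23 'z' -> {3}, take 3 (2->3 ok)
  t24 'x' -> {0,2}, take 0 (3->0 ok)
  t25 'y' -> {1}, take 1 (0->1 ok)
  t26 'x' -> {0,2}, take 2 (1->2 ok)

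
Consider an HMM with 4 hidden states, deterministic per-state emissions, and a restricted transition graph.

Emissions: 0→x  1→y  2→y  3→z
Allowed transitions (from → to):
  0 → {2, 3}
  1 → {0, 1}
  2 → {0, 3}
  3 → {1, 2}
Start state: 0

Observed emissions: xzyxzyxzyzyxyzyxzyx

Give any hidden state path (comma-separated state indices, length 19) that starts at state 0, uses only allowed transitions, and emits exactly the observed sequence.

0,3,2,0,3,2,0,3,2,3,1,0,2,3,1,0,3,1,0

  0: obs=x cand={0} pick 0 [start]
  1: obs=z cand={3} pick 3 [0->3 ok]
  2: obs=y cand={1,2} pick 2 [3->2 ok]
  3: obs=x cand={0} pick 0 [2->0 ok]
  4: obs=z cand={3} pick 3 [0->3 ok]
  5: obs=y cand={1,2} pick 2 [3->2 ok]
  6: obs=x cand={0} pick 0 [2->0 ok]
  7: obs=z cand={3} pick 3 [0->3 ok]
  8: obs=y cand={1,2} pick 2 [3->2 ok]
  9: obs=z cand={3} pick 3 [2->3 ok]
  10: obs=y cand={1,2} pick 1 [3->1 ok]
  11: obs=x cand={0} pick 0 [1->0 ok]
  12: obs=y cand={1,2} pick 2 [0->2 ok]
  13: obs=z cand={3} pick 3 [2->3 ok]
  14: obs=y cand={1,2} pick 1 [3->1 ok]
  15: obs=x cand={0} pick 0 [1->0 ok]
  16: obs=z cand={3} pick 3 [0->3 ok]
  17: obs=y cand={1,2} pick 1 [3->1 ok]
  18: obs=x cand={0} pick 0 [1->0 ok]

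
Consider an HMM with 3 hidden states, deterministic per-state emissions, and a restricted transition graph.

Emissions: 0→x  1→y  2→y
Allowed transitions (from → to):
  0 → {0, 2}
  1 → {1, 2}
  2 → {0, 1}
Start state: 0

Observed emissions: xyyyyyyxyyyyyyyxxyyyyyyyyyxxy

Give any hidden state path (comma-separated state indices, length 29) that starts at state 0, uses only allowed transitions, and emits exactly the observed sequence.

0,2,1,1,2,1,2,0,2,1,1,1,2,1,2,0,0,2,1,2,1,1,1,1,1,2,0,0,2

  pos 0: x in {0}, choose 0; start
  pos 1: y in {1,2}, choose 2; 0->2 ok
  pos 2: y in {1,2}, choose 1; 2->1 ok
  pos 3: y in {1,2}, choose 1; 1->1 ok
  pos 4: y in {1,2}, choose 2; 1->2 ok
  pos 5: y in {1,2}, choose 1; 2->1 ok
  pos 6: y in {1,2}, choose 2; 1->2 ok
  pos 7: x in {0}, choose 0; 2->0 ok
  pos 8: y in {1,2}, choose 2; 0->2 ok
  pos 9: y in {1,2}, choose 1; 2->1 ok
  pos 10: y in {1,2}, choose 1; 1->1 ok
  pos 11: y in {1,2}, choose 1; 1->1 ok
  pos 12: y in {1,2}, choose 2; 1->2 ok
  pos 13: y in {1,2}, choose 1; 2->1 ok
  pos 14: y in {1,2}, choose 2; 1->2 ok
  pos 15: x in {0}, choose 0; 2->0 ok
  pos 16: x in {0}, choose 0; 0->0 ok
  pos 17: y in {1,2}, choose 2; 0->2 ok
  pos 18: y in {1,2}, choose 1; 2->1 ok
  pos 19: y in {1,2}, choose 2; 1->2 ok
  pos 20: y in {1,2}, choose 1; 2->1 ok
  pos 21: y in {1,2}, choose 1; 1->1 ok
  pos 22: y in {1,2}, choose 1; 1->1 ok
  pos 23: y in {1,2}, choose 1; 1->1 ok
  pos 24: y in {1,2}, choose 1; 1->1 ok
  pos 25: y in {1,2}, choose 2; 1->2 ok
  pos 26: x in {0}, choose 0; 2->0 ok
  pos 27: x in {0}, choose 0; 0->0 ok
  pos 28: y in {1,2}, choose 2; 0->2 ok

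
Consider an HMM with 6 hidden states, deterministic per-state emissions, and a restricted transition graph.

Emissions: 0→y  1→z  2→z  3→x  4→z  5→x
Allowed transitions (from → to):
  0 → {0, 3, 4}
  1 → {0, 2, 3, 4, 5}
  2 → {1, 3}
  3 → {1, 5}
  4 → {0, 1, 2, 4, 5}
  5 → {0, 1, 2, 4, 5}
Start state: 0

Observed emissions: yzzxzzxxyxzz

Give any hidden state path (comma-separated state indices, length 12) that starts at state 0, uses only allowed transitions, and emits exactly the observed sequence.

0,4,4,5,2,1,3,5,0,3,1,2

  [0] y  {0}  => 0  start
  [1] z  {1,2,4}  => 4  0->4 ok
  [2] z  {1,2,4}  => 4  4->4 ok
  [3] x  {3,5}  => 5  4->5 ok
  [4] z  {1,2,4}  => 2  5->2 ok
  [5] z  {1,2,4}  => 1  2->1 ok
  [6] x  {3,5}  => 3  1->3 ok
  [7] x  {3,5}  => 5  3->5 ok
  [8] y  {0}  => 0  5->0 ok
  [9] x  {3,5}  => 3  0->3 ok
  [10] z  {1,2,4}  => 1  3->1 ok
  [11] z  {1,2,4}  => 2  1->2 ok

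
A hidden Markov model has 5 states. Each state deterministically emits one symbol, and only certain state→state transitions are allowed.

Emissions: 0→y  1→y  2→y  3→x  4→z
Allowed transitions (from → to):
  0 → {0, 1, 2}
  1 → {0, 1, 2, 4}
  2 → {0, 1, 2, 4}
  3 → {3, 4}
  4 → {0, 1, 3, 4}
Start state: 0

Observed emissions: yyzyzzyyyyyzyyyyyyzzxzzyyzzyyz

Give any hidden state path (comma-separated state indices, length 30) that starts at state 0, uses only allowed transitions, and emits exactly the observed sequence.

0,1,4,1,4,4,0,1,2,0,1,4,0,0,0,1,2,2,4,4,3,4,4,1,1,4,4,0,2,4

  pos 0: y in {0,1,2}, choose 0; start
  pos 1: y in {0,1,2}, choose 1; 0->1 ok
  pos 2: z in {4}, choose 4; 1->4 ok
  pos 3: y in {0,1,2}, choose 1; 4->1 ok
  pos 4: z in {4}, choose 4; 1->4 ok
  pos 5: z in {4}, choose 4; 4->4 ok
  pos 6: y in {0,1,2}, choose 0; 4->0 ok
  pos 7: y in {0,1,2}, choose 1; 0->1 ok
  pos 8: y in {0,1,2}, choose 2; 1->2 ok
  pos 9: y in {0,1,2}, choose 0; 2->0 ok
  pos 10: y in {0,1,2}, choose 1; 0->1 ok
  pos 11: z in {4}, choose 4; 1->4 ok
  pos 12: y in {0,1,2}, choose 0; 4->0 ok
  pos 13: y in {0,1,2}, choose 0; 0->0 ok
  pos 14: y in {0,1,2}, choose 0; 0->0 ok
  pos 15: y in {0,1,2}, choose 1; 0->1 ok
  pos 16: y in {0,1,2}, choose 2; 1->2 ok
  pos 17: y in {0,1,2}, choose 2; 2->2 ok
  pos 18: z in {4}, choose 4; 2->4 ok
  pos 19: z in {4}, choose 4; 4->4 ok
  pos 20: x in {3}, choose 3; 4->3 ok
  pos 21: z in {4}, choose 4; 3->4 ok
  pos 22: z in {4}, choose 4; 4->4 ok
  pos 23: y in {0,1,2}, choose 1; 4->1 ok
  pos 24: y in {0,1,2}, choose 1; 1->1 ok
  pos 25: z in {4}, choose 4; 1->4 ok
  pos 26: z in {4}, choose 4; 4->4 ok
  pos 27: y in {0,1,2}, choose 0; 4->0 ok
  pos 28: y in {0,1,2}, choose 2; 0->2 ok
  pos 29: z in {4}, choose 4; 2->4 ok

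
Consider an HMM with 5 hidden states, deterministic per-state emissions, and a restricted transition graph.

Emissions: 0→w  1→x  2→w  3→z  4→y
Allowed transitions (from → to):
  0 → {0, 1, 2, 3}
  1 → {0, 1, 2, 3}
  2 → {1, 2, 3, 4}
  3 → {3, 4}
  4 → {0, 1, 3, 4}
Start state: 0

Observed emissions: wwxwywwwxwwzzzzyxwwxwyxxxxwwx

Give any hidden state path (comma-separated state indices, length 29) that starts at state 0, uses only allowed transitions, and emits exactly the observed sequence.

0,0,1,2,4,0,0,2,1,0,2,3,3,3,3,4,1,2,2,1,2,4,1,1,1,1,0,0,1

  pos 0: w in {0,2}, choose 0; start
  pos 1: w in {0,2}, choose 0; 0->0 ok
  pos 2: x in {1}, choose 1; 0->1 ok
  pos 3: w in {0,2}, choose 2; 1->2 ok
  pos 4: y in {4}, choose 4; 2->4 ok
  pos 5: w in {0,2}, choose 0; 4->0 ok
  pos 6: w in {0,2}, choose 0; 0->0 ok
  pos 7: w in {0,2}, choose 2; 0->2 ok
  pos 8: x in {1}, choose 1; 2->1 ok
  pos 9: w in {0,2}, choose 0; 1->0 ok
  pos 10: w in {0,2}, choose 2; 0->2 ok
  pos 11: z in {3}, choose 3; 2->3 ok
  pos 12: z in {3}, choose 3; 3->3 ok
  pos 13: z in {3}, choose 3; 3->3 ok
  pos 14: z in {3}, choose 3; 3->3 ok
  pos 15: y in {4}, choose 4; 3->4 ok
  pos 16: x in {1}, choose 1; 4->1 ok
  pos 17: w in {0,2}, choose 2; 1->2 ok
  pos 18: w in {0,2}, choose 2; 2->2 ok
  pos 19: x in {1}, choose 1; 2->1 ok
  pos 20: w in {0,2}, choose 2; 1->2 ok
  pos 21: y in {4}, choose 4; 2->4 ok
  pos 22: x in {1}, choose 1; 4->1 ok
  pos 23: x in {1}, choose 1; 1->1 ok
  pos 24: x in {1}, choose 1; 1->1 ok
  pos 25: x in {1}, choose 1; 1->1 ok
  pos 26: w in {0,2}, choose 0; 1->0 ok
  pos 27: w in {0,2}, choose 0; 0->0 ok
  pos 28: x in {1}, choose 1; 0->1 ok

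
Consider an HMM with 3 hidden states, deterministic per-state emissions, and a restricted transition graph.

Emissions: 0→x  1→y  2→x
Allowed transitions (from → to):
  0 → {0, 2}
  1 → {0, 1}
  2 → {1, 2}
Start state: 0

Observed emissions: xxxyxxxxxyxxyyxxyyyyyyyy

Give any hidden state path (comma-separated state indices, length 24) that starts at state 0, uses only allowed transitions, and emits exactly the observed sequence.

  [0] x  {0,2}  => 0  start
  [1] x  {0,2}  => 0  0->0 ok
  [2] x  {0,2}  => 2  0->2 ok
  [3] y  {1}  => 1  2->1 ok
  [4] x  {0,2}  => 0  1->0 ok
  [5] x  {0,2}  => 0  0->0 ok
  [6] x  {0,2}  => 0  0->0 ok
  [7] x  {0,2}  => 0  0->0 ok
  [8] x  {0,2}  => 2  0->2 ok
  [9] y  {1}  => 1  2->1 ok
  [10] x  {0,2}  => 0  1->0 ok
  [11] x  {0,2}  => 2  0->2 ok
  [12] y  {1}  => 1  2->1 ok
  [13] y  {1}  => 1  1->1 ok
  [14] x  {0,2}  => 0  1->0 ok
  [15] x  {0,2}  => 2  0->2 ok
  [16] y  {1}  => 1  2->1 ok
  [17] y  {1}  => 1  1->1 ok
  [18] y  {1}  => 1  1->1 ok
  [19] y  {1}  => 1  1->1 ok
  [20] y  {1}  => 1  1->1 ok
  [21] y  {1}  => 1  1->1 ok
  [22] y  {1}  => 1  1->1 ok
  [23] y  {1}  => 1  1->1 ok

0,0,2,1,0,0,0,0,2,1,0,2,1,1,0,2,1,1,1,1,1,1,1,1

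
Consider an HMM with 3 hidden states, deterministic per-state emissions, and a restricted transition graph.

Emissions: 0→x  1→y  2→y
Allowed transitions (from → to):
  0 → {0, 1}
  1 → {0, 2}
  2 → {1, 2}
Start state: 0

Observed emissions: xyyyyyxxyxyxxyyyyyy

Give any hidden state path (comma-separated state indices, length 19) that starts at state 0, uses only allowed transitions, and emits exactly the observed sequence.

  pos 0: x in {0}, choose 0; start
  pos 1: y in {1,2}, choose 1; 0->1 ok
  pos 2: y in {1,2}, choose 2; 1->2 ok
  pos 3: y in {1,2}, choose 1; 2->1 ok
  pos 4: y in {1,2}, choose 2; 1->2 ok
  pos 5: y in {1,2}, choose 1; 2->1 ok
  pos 6: x in {0}, choose 0; 1->0 ok
  pos 7: x in {0}, choose 0; 0->0 ok
  pos 8: y in {1,2}, choose 1; 0->1 ok
  pos 9: x in {0}, choose 0; 1->0 ok
  pos 10: y in {1,2}, choose 1; 0->1 ok
  pos 11: x in {0}, choose 0; 1->0 ok
  pos 12: x in {0}, choose 0; 0->0 ok
  pos 13: y in {1,2}, choose 1; 0->1 ok
  pos 14: y in {1,2}, choose 2; 1->2 ok
  pos 15: y in {1,2}, choose 2; 2->2 ok
  pos 16: y in {1,2}, choose 2; 2->2 ok
  pos 17: y in {1,2}, choose 2; 2->2 ok
  pos 18: y in {1,2}, choose 1; 2->1 ok

0,1,2,1,2,1,0,0,1,0,1,0,0,1,2,2,2,2,1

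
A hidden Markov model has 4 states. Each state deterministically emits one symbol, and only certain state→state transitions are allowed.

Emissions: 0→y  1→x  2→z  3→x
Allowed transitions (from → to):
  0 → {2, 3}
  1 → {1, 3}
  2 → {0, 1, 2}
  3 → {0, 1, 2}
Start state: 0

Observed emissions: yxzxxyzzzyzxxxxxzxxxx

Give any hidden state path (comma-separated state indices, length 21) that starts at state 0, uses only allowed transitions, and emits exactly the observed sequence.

0,3,2,1,3,0,2,2,2,0,2,1,3,1,1,3,2,1,1,1,3

  0: obs=y cand={0} pick 0 [start]
  1: obs=x cand={1,3} pick 3 [0->3 ok]
  2: obs=z cand={2} pick 2 [3->2 ok]
  3: obs=x cand={1,3} pick 1 [2->1 ok]
  4: obs=x cand={1,3} pick 3 [1->3 ok]
  5: obs=y cand={0} pick 0 [3->0 ok]
  6: obs=z cand={2} pick 2 [0->2 ok]
  7: obs=z cand={2} pick 2 [2->2 ok]
  8: obs=z cand={2} pick 2 [2->2 ok]
  9: obs=y cand={0} pick 0 [2->0 ok]
  10: obs=z cand={2} pick 2 [0->2 ok]
  11: obs=x cand={1,3} pick 1 [2->1 ok]
  12: obs=x cand={1,3} pick 3 [1->3 ok]
  13: obs=x cand={1,3} pick 1 [3->1 ok]
  14: obs=x cand={1,3} pick 1 [1->1 ok]
  15: obs=x cand={1,3} pick 3 [1->3 ok]
  16: obs=z cand={2} pick 2 [3->2 ok]
  17: obs=x cand={1,3} pick 1 [2->1 ok]
  18: obs=x cand={1,3} pick 1 [1->1 ok]
  19: obs=x cand={1,3} pick 1 [1->1 ok]
  20: obs=x cand={1,3} pick 3 [1->3 ok]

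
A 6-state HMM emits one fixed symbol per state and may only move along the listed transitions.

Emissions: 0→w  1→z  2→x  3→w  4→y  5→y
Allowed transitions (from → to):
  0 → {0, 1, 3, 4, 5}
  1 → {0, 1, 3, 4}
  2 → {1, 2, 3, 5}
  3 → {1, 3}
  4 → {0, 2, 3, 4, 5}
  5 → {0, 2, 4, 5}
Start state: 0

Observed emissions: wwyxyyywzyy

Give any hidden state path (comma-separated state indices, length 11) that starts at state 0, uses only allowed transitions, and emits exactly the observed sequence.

0,0,5,2,5,4,4,3,1,4,5

  pos 0: w in {0,3}, choose 0; start
  pos 1: w in {0,3}, choose 0; 0->0 ok
  pos 2: y in {4,5}, choose 5; 0->5 ok
  pos 3: x in {2}, choose 2; 5->2 ok
  pos 4: y in {4,5}, choose 5; 2->5 ok
  pos 5: y in {4,5}, choose 4; 5->4 ok
  pos 6: y in {4,5}, choose 4; 4->4 ok
  pos 7: w in {0,3}, choose 3; 4->3 ok
  pos 8: z in {1}, choose 1; 3->1 ok
  pos 9: y in {4,5}, choose 4; 1->4 ok
  pos 10: y in {4,5}, choose 5; 4->5 ok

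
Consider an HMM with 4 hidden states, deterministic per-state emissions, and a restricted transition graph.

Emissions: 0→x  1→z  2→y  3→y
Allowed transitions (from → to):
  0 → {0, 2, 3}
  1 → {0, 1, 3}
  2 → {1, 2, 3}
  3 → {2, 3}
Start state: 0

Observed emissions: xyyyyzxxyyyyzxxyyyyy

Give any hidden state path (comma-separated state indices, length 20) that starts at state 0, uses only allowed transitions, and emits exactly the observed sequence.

0,3,3,2,2,1,0,0,3,3,3,2,1,0,0,2,3,3,3,3

  [0] x  {0}  => 0  start
  [1] y  {2,3}  => 3  0->3 ok
  [2] y  {2,3}  => 3  3->3 ok
  [3] y  {2,3}  => 2  3->2 ok
  [4] y  {2,3}  => 2  2->2 ok
  [5] z  {1}  => 1  2->1 ok
  [6] x  {0}  => 0  1->0 ok
  [7] x  {0}  => 0  0->0 ok
  [8] y  {2,3}  => 3  0->3 ok
  [9] y  {2,3}  => 3  3->3 ok
  [10] y  {2,3}  => 3  3->3 ok
  [11] y  {2,3}  => 2  3->2 ok
  [12] z  {1}  => 1  2->1 ok
  [13] x  {0}  => 0  1->0 ok
  [14] x  {0}  => 0  0->0 ok
  [15] y  {2,3}  => 2  0->2 ok
  [16] y  {2,3}  => 3  2->3 ok
  [17] y  {2,3}  => 3  3->3 ok
  [18] y  {2,3}  => 3  3->3 ok
  [19] y  {2,3}  => 3  3->3 ok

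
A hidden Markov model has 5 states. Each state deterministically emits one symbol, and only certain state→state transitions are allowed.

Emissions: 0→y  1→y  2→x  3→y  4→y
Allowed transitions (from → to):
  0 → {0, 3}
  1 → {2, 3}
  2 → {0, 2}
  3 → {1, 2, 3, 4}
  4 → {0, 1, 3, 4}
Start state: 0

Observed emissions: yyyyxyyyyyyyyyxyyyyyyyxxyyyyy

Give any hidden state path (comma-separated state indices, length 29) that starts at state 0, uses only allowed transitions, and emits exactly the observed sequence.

0,3,4,1,2,0,3,1,3,4,3,4,1,3,2,0,3,4,0,0,3,1,2,2,0,3,1,3,3

  pos 0: y in {0,1,3,4}, choose 0; start
  pos 1: y in {0,1,3,4}, choose 3; 0->3 ok
  pos 2: y in {0,1,3,4}, choose 4; 3->4 ok
  pos 3: y in {0,1,3,4}, choose 1; 4->1 ok
  pos 4: x in {2}, choose 2; 1->2 ok
  pos 5: y in {0,1,3,4}, choose 0; 2->0 ok
  pos 6: y in {0,1,3,4}, choose 3; 0->3 ok
  pos 7: y in {0,1,3,4}, choose 1; 3->1 ok
  pos 8: y in {0,1,3,4}, choose 3; 1->3 ok
  pos 9: y in {0,1,3,4}, choose 4; 3->4 ok
  pos 10: y in {0,1,3,4}, choose 3; 4->3 ok
  pos 11: y in {0,1,3,4}, choose 4; 3->4 ok
  pos 12: y in {0,1,3,4}, choose 1; 4->1 ok
  pos 13: y in {0,1,3,4}, choose 3; 1->3 ok
  pos 14: x in {2}, choose 2; 3->2 ok
  pos 15: y in {0,1,3,4}, choose 0; 2->0 ok
  pos 16: y in {0,1,3,4}, choose 3; 0->3 ok
  pos 17: y in {0,1,3,4}, choose 4; 3->4 ok
  pos 18: y in {0,1,3,4}, choose 0; 4->0 ok
  pos 19: y in {0,1,3,4}, choose 0; 0->0 ok
  pos 20: y in {0,1,3,4}, choose 3; 0->3 ok
  pos 21: y in {0,1,3,4}, choose 1; 3->1 ok
  pos 22: x in {2}, choose 2; 1->2 ok
  pos 23: x in {2}, choose 2; 2->2 ok
  pos 24: y in {0,1,3,4}, choose 0; 2->0 ok
  pos 25: y in {0,1,3,4}, choose 3; 0->3 ok
  pos 26: y in {0,1,3,4}, choose 1; 3->1 ok
  pos 27: y in {0,1,3,4}, choose 3; 1->3 ok
  pos 28: y in {0,1,3,4}, choose 3; 3->3 ok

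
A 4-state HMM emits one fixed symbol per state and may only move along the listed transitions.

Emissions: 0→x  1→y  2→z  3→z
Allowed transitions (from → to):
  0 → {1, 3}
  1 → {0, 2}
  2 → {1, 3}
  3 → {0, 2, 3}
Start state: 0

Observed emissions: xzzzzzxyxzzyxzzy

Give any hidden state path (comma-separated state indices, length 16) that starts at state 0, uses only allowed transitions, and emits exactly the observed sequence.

0,3,3,3,3,3,0,1,0,3,2,1,0,3,2,1

  t0 'x' -> {0}, take 0 (start)
  t1 'z' -> {2,3}, take 3 (0->3 ok)
  t2 'z' -> {2,3}, take 3 (3->3 ok)
  t3 'z' -> {2,3}, take 3 (3->3 ok)
  t4 'z' -> {2,3}, take 3 (3->3 ok)
  t5 'z' -> {2,3}, take 3 (3->3 ok)
  t6 'x' -> {0}, take 0 (3->0 ok)
  t7 'y' -> {1}, take 1 (0->1 ok)
  t8 'x' -> {0}, take 0 (1->0 ok)
  t9 'z' -> {2,3}, take 3 (0->3 ok)
  t10 'z' -> {2,3}, take 2 (3->2 ok)
  t11 'y' -> {1}, take 1 (2->1 ok)
  t12 'x' -> {0}, take 0 (1->0 ok)
  t13 'z' -> {2,3}, take 3 (0->3 ok)
  t14 'z' -> {2,3}, take 2 (3->2 ok)
  t15 'y' -> {1}, take 1 (2->1 ok)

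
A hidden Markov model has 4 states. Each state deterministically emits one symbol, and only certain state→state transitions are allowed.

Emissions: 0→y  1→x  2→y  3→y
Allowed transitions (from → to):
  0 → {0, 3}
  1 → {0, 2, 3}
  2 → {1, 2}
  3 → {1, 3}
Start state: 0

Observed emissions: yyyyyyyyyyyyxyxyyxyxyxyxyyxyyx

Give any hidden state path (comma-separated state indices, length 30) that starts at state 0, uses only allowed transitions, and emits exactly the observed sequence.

0,0,0,0,0,0,0,0,3,3,3,3,1,2,1,3,3,1,2,1,2,1,2,1,0,3,1,3,3,1

  [0] y  {0,2,3}  => 0  start
  [1] y  {0,2,3}  => 0  0->0 ok
  [2] y  {0,2,3}  => 0  0->0 ok
  [3] y  {0,2,3}  => 0  0->0 ok
  [4] y  {0,2,3}  => 0  0->0 ok
  [5] y  {0,2,3}  => 0  0->0 ok
  [6] y  {0,2,3}  => 0  0->0 ok
  [7] y  {0,2,3}  => 0  0->0 ok
  [8] y  {0,2,3}  => 3  0->3 ok
  [9] y  {0,2,3}  => 3  3->3 ok
  [10] y  {0,2,3}  => 3  3->3 ok
  [11] y  {0,2,3}  => 3  3->3 ok
  [12] x  {1}  => 1  3->1 ok
  [13] y  {0,2,3}  => 2  1->2 ok
  [14] x  {1}  => 1  2->1 ok
  [15] y  {0,2,3}  => 3  1->3 ok
  [16] y  {0,2,3}  => 3  3->3 ok
  [17] x  {1}  => 1  3->1 ok
  [18] y  {0,2,3}  => 2  1->2 ok
  [19] x  {1}  => 1  2->1 ok
  [20] y  {0,2,3}  => 2  1->2 ok
  [21] x  {1}  => 1  2->1 ok
  [22] y  {0,2,3}  => 2  1->2 ok
  [23] x  {1}  => 1  2->1 ok
  [24] y  {0,2,3}  => 0  1->0 ok
  [25] y  {0,2,3}  => 3  0->3 ok
  [26] x  {1}  => 1  3->1 ok
  [27] y  {0,2,3}  => 3  1->3 ok
  [28] y  {0,2,3}  => 3  3->3 ok
  [29] x  {1}  => 1  3->1 ok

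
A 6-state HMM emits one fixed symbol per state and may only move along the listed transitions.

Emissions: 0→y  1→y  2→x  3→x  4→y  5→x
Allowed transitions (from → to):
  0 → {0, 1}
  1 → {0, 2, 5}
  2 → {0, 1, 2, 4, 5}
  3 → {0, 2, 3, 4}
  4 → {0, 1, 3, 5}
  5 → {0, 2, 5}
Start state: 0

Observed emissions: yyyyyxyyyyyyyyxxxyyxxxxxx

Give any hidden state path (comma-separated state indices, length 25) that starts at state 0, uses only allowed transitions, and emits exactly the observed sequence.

0,0,0,0,1,5,0,0,0,1,0,0,0,1,2,5,2,0,1,2,5,5,5,5,2

  t0 'y' -> {0,1,4}, take 0 (start)
  t1 'y' -> {0,1,4}, take 0 (0->0 ok)
  t2 'y' -> {0,1,4}, take 0 (0->0 ok)
  t3 'y' -> {0,1,4}, take 0 (0->0 ok)
  t4 'y' -> {0,1,4}, take 1 (0->1 ok)
  t5 'x' -> {2,3,5}, take 5 (1->5 ok)
  t6 'y' -> {0,1,4}, take 0 (5->0 ok)
  t7 'y' -> {0,1,4}, take 0 (0->0 ok)
  t8 'y' -> {0,1,4}, take 0 (0->0 ok)
  t9 'y' -> {0,1,4}, take 1 (0->1 ok)
  t10 'y' -> {0,1,4}, take 0 (1->0 ok)
  t11 'y' -> {0,1,4}, take 0 (0->0 ok)
  t12 'y' -> {0,1,4}, take 0 (0->0 ok)
  t13 'y' -> {0,1,4}, take 1 (0->1 ok)
  t14 'x' -> {2,3,5}, take 2 (1->2 ok)
  t15 'x' -> {2,3,5}, take 5 (2->5 ok)
  t16 'x' -> {2,3,5}, take 2 (5->2 ok)
  t17 'y' -> {0,1,4}, take 0 (2->0 ok)
  t18 'y' -> {0,1,4}, take 1 (0->1 ok)
  t19 'x' -> {2,3,5}, take 2 (1->2 ok)
  t20 'x' -> {2,3,5}, take 5 (2->5 ok)
  t21 'x' -> {2,3,5}, take 5 (5->5 ok)
  t22 'x' -> {2,3,5}, take 5 (5->5 ok)
  t23 'x' -> {2,3,5}, take 5 (5->5 ok)
  t24 'x' -> {2,3,5}, take 2 (5->2 ok)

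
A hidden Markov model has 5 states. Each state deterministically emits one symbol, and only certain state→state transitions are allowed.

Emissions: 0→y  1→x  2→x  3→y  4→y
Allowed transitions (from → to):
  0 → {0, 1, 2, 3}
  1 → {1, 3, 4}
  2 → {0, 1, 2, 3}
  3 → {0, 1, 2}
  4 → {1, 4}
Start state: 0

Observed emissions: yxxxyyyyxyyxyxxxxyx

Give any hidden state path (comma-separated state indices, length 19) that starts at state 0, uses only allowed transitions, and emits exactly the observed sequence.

0,2,1,1,4,4,4,4,1,3,0,2,0,2,2,2,1,3,2

  0: obs=y cand={0,3,4} pick 0 [start]
  1: obs=x cand={1,2} pick 2 [0->2 ok]
  2: obs=x cand={1,2} pick 1 [2->1 ok]
  3: obs=x cand={1,2} pick 1 [1->1 ok]
  4: obs=y cand={0,3,4} pick 4 [1->4 ok]
  5: obs=y cand={0,3,4} pick 4 [4->4 ok]
  6: obs=y cand={0,3,4} pick 4 [4->4 ok]
  7: obs=y cand={0,3,4} pick 4 [4->4 ok]
  8: obs=x cand={1,2} pick 1 [4->1 ok]
  9: obs=y cand={0,3,4} pick 3 [1->3 ok]
  10: obs=y cand={0,3,4} pick 0 [3->0 ok]
  11: obs=x cand={1,2} pick 2 [0->2 ok]
  12: obs=y cand={0,3,4} pick 0 [2->0 ok]
  13: obs=x cand={1,2} pick 2 [0->2 ok]
  14: obs=x cand={1,2} pick 2 [2->2 ok]
  15: obs=x cand={1,2} pick 2 [2->2 ok]
  16: obs=x cand={1,2} pick 1 [2->1 ok]
  17: obs=y cand={0,3,4} pick 3 [1->3 ok]
  18: obs=x cand={1,2} pick 2 [3->2 ok]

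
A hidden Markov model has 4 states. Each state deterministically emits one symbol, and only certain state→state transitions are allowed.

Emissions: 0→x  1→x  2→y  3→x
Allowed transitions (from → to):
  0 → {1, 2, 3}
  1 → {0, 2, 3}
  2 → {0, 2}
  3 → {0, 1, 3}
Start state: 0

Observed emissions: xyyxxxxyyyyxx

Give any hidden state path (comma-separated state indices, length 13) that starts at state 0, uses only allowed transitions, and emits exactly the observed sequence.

  0: obs=x cand={0,1,3} pick 0 [start]
  1: obs=y cand={2} pick 2 [0->2 ok]
  2: obs=y cand={2} pick 2 [2->2 ok]
  3: obs=x cand={0,1,3} pick 0 [2->0 ok]
  4: obs=x cand={0,1,3} pick 3 [0->3 ok]
  5: obs=x cand={0,1,3} pick 3 [3->3 ok]
  6: obs=x cand={0,1,3} pick 1 [3->1 ok]
  7: obs=y cand={2} pick 2 [1->2 ok]
  8: obs=y cand={2} pick 2 [2->2 ok]
  9: obs=y cand={2} pick 2 [2->2 ok]
  10: obs=y cand={2} pick 2 [2->2 ok]
  11: obs=x cand={0,1,3} pick 0 [2->0 ok]
  12: obs=x cand={0,1,3} pick 3 [0->3 ok]

0,2,2,0,3,3,1,2,2,2,2,0,3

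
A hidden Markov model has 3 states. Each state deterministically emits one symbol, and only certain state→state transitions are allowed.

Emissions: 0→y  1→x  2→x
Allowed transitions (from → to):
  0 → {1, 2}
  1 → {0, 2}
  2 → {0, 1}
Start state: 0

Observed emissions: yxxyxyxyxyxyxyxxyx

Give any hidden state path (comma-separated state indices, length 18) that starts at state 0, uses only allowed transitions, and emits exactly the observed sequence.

0,2,1,0,2,0,1,0,1,0,2,0,2,0,2,1,0,1

  t0 'y' -> {0}, take 0 (start)
  t1 'x' -> {1,2}, take 2 (0->2 ok)
  t2 'x' -> {1,2}, take 1 (2->1 ok)
  t3 'y' -> {0}, take 0 (1->0 ok)
  t4 'x' -> {1,2}, take 2 (0->2 ok)
  t5 'y' -> {0}, take 0 (2->0 ok)
  t6 'x' -> {1,2}, take 1 (0->1 ok)
  t7 'y' -> {0}, take 0 (1->0 ok)
  t8 'x' -> {1,2}, take 1 (0->1 ok)
  t9 'y' -> {0}, take 0 (1->0 ok)
  t10 'x' -> {1,2}, take 2 (0->2 ok)
  t11 'y' -> {0}, take 0 (2->0 ok)
  t12 'x' -> {1,2}, take 2 (0->2 ok)
  t13 'y' -> {0}, take 0 (2->0 ok)
  t14 'x' -> {1,2}, take 2 (0->2 ok)
  t15 'x' -> {1,2}, take 1 (2->1 ok)
  t16 'y' -> {0}, take 0 (1->0 ok)
  t17 'x' -> {1,2}, take 1 (0->1 ok)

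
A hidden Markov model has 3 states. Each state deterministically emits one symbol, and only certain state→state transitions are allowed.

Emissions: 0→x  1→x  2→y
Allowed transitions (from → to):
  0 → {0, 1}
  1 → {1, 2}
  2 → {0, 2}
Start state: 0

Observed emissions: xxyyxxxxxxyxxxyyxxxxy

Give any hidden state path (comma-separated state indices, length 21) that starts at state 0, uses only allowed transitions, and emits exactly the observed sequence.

  [0] x  {0,1}  => 0  start
  [1] x  {0,1}  => 1  0->1 ok
  [2] y  {2}  => 2  1->2 ok
  [3] y  {2}  => 2  2->2 ok
  [4] x  {0,1}  => 0  2->0 ok
  [5] x  {0,1}  => 0  0->0 ok
  [6] x  {0,1}  => 0  0->0 ok
  [7] x  {0,1}  => 1  0->1 ok
  [8] x  {0,1}  => 1  1->1 ok
  [9] x  {0,1}  => 1  1->1 ok
  [10] y  {2}  => 2  1->2 ok
  [11] x  {0,1}  => 0  2->0 ok
  [12] x  {0,1}  => 1  0->1 ok
  [13] x  {0,1}  => 1  1->1 ok
  [14] y  {2}  => 2  1->2 ok
  [15] y  {2}  => 2  2->2 ok
  [16] x  {0,1}  => 0  2->0 ok
  [17] x  {0,1}  => 0  0->0 ok
  [18] x  {0,1}  => 0  0->0 ok
  [19] x  {0,1}  => 1  0->1 ok
  [20] y  {2}  => 2  1->2 ok

0,1,2,2,0,0,0,1,1,1,2,0,1,1,2,2,0,0,0,1,2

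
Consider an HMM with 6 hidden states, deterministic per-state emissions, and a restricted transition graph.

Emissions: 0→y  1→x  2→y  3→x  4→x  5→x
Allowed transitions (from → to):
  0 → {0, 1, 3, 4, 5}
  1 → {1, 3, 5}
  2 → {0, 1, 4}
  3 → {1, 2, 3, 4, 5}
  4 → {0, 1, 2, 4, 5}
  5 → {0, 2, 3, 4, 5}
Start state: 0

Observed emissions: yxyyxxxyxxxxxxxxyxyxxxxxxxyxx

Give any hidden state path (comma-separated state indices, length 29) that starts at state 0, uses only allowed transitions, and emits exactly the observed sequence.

  [0] y  {0,2}  => 0  start
  [1] x  {1,3,4,5}  => 4  0->4 ok
  [2] y  {0,2}  => 2  4->2 ok
  [3] y  {0,2}  => 0  2->0 ok
  [4] x  {1,3,4,5}  => 3  0->3 ok
  [5] x  {1,3,4,5}  => 5  3->5 ok
  [6] x  {1,3,4,5}  => 4  5->4 ok
  [7] y  {0,2}  => 0  4->0 ok
  [8] x  {1,3,4,5}  => 1  0->1 ok
  [9] x  {1,3,4,5}  => 1  1->1 ok
  [10] x  {1,3,4,5}  => 1  1->1 ok
  [11] x  {1,3,4,5}  => 5  1->5 ok
  [12] x  {1,3,4,5}  => 4  5->4 ok
  [13] x  {1,3,4,5}  => 1  4->1 ok
  [14] x  {1,3,4,5}  => 5  1->5 ok
  [15] x  {1,3,4,5}  => 5  5->5 ok
  [16] y  {0,2}  => 2  5->2 ok
  [17] x  {1,3,4,5}  => 4  2->4 ok
  [18] y  {0,2}  => 2  4->2 ok
  [19] x  {1,3,4,5}  => 1  2->1 ok
  [20] x  {1,3,4,5}  => 1  1->1 ok
  [21] x  {1,3,4,5}  => 5  1->5 ok
  [22] x  {1,3,4,5}  => 3  5->3 ok
  [23] x  {1,3,4,5}  => 1  3->1 ok
  [24] x  {1,3,4,5}  => 5  1->5 ok
  [25] x  {1,3,4,5}  => 5  5->5 ok
  [26] y  {0,2}  => 2  5->2 ok
  [27] x  {1,3,4,5}  => 1  2->1 ok
  [28] x  {1,3,4,5}  => 5  1->5 ok

0,4,2,0,3,5,4,0,1,1,1,5,4,1,5,5,2,4,2,1,1,5,3,1,5,5,2,1,5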